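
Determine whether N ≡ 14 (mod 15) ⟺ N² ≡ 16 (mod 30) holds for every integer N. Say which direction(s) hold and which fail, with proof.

Forward direction. This fails: take N = 29. Then 29 ≡ 14 (mod 15), but 29² = 841 ≡ 1 (mod 30), not 16.

Converse. This fails: take N = 4. Then 4² = 16 ≡ 16 (mod 30), yet 4 ≡ 4 (mod 15), not 14.

Both directions fail.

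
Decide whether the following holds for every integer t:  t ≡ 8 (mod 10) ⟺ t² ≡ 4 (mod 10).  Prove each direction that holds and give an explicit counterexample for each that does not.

(⇒) Suppose t ≡ 8 (mod 10). Write t = 10j + 8. Then (10j + 8)² = 100j² + 160j + 64 = 10(10j² + 16j + 6) + 4, so t² ≡ 4 (mod 10).

(⇐) This fails: take t = 2. Then 2² = 4 ≡ 4 (mod 10), yet 2 ≡ 2 (mod 10), not 8.

Not equivalent: only (⇒) holds.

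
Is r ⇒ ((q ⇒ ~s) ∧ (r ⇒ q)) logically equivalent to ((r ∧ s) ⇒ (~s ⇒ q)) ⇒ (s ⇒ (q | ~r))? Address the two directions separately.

Not equivalent: only (⇒) holds.

(⟹) Assume the antecedent. If r is true, the antecedent forces (r = T, q = T, s = F), and the consequent holds there. If r is false, the consequent reduces to true regardless of the other variables. Either way the consequent holds.

(⟸) This fails. Under r = T, q = F, s = F, the left side is false but the right side is true.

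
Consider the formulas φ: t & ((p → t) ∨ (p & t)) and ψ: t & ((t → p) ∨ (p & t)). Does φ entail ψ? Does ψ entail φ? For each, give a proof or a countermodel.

Only the converse holds.

Converse. Assume the antecedent. If t is true, t & ((p → t) ∨ (p & t)) reduces to true regardless of the other variables. If t is false, the antecedent cannot hold. Either way t & ((p → t) ∨ (p & t)) holds.

Forward direction. This fails. Under t = T, p = F, the left side is true but the right side is false.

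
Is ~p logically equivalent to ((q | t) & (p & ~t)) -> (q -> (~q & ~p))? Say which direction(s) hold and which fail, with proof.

(⇒) holds; (⇐) fails.

(⟹) Assume the antecedent. If q is true, the antecedent forces (q = T, p = F, t = F) or (q = T, p = F, t = T), and the consequent holds there. If q is false, the consequent reduces to true regardless of the other variables. Either way the consequent holds.

(⟸) This fails. Under q = F, p = T, t = F, the left side is false but the right side is true.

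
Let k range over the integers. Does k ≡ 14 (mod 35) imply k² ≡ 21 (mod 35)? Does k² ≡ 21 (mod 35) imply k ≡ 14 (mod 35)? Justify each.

The forward direction holds; the converse fails.

Forward direction. Suppose k ≡ 14 (mod 35). Write k = 35j + 14. Then (35j + 14)² = 1225j² + 980j + 196 = 35(35j² + 28j + 5) + 21, so k² ≡ 21 (mod 35).

Converse. This fails: take k = 21. Then 21² = 441 ≡ 21 (mod 35), yet 21 ≡ 21 (mod 35), not 14.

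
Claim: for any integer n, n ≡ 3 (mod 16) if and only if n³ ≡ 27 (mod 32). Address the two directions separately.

Not equivalent: only (⇐) holds.

Forward direction. This fails: take n = 19. Then 19 ≡ 3 (mod 16), but 19³ = 6859 ≡ 11 (mod 32), not 27.

Converse. The residues r modulo 32 with r³ ≡ 27 (mod 32) are exactly {3}, and each is ≡ 3 (mod 16).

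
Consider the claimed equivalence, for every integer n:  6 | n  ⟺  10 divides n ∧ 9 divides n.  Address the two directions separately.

(⇒) fails; (⇐) holds.

(⇒) This fails: take n = 6. Certainly 6 ∣ 6, but 10 ∤ 6.

(⇐) Suppose 10 ∣ n and 9 ∣ n. Any common multiple of 10 and 9 is a multiple of their lcm; here gcd(10, 9) = 1, so lcm(10, 9) = 10·9 = 90, so 90 ∣ n. Since 6 ∣ 90, it follows that 6 ∣ n.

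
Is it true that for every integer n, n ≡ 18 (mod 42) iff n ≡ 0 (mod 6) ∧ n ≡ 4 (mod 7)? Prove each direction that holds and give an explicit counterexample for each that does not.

Both implications hold.

(⇒) Suppose n ≡ 18 (mod 42); write n = 42j + 18. Since 6 ∣ 42, reducing mod 6 gives n ≡ 18 ≡ 0 (mod 6); since 7 ∣ 42, reducing mod 7 gives n ≡ 18 ≡ 4 (mod 7).

(⇐) Conversely, if n ≡ 0 (mod 6) and n ≡ 4 (mod 7), then by the Chinese remainder theorem n ≡ 18 (mod 42). This is exactly n ≡ 18 (mod 42).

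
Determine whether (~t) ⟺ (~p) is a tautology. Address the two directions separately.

Both directions fail.

[⇒] This fails. Under p = T, t = F, the left side is true but the right side is false.

[⇐] This fails. Under p = F, t = T, the left side is false but the right side is true.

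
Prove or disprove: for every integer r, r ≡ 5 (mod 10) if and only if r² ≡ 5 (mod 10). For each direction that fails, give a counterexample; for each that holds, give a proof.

(⟹) Suppose r ≡ 5 (mod 10). Write r = 10j + 5. Then (10j + 5)² = 100j² + 100j + 25 = 10(10j² + 10j + 2) + 5, so r² ≡ 5 (mod 10).

(⟸) For the converse, argue contrapositively. If r ≢ 5 (mod 10), then r is congruent to one of 0, 1, 2, 3, 4, 6, 7, 8, 9 modulo 10, and these give r² ≡ 0, 1, 4, 9, 6, 6, 9, 4, 1 respectively — never 5.

Both directions hold.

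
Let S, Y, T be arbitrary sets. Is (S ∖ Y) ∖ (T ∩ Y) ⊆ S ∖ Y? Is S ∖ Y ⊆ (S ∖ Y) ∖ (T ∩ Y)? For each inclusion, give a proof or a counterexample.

Both inclusions hold; the sets are equal.

Forward inclusion. Let x ∈ (S ∖ Y) ∖ (T ∩ Y). Then either x ∈ S and x ∉ Y, T; or x ∈ S ∩ T and x ∉ Y. In each case x ∈ S ∖ Y, so (S ∖ Y) ∖ (T ∩ Y) ⊆ S ∖ Y.

Reverse inclusion. Let x ∈ S ∖ Y. Then either x ∈ S and x ∉ Y, T; or x ∈ S ∩ T and x ∉ Y. In each case x ∈ (S ∖ Y) ∖ (T ∩ Y), so S ∖ Y ⊆ (S ∖ Y) ∖ (T ∩ Y).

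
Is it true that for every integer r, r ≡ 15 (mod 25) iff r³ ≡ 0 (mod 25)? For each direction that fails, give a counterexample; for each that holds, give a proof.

[⇒] Suppose r ≡ 15 (mod 25). Write r = 25j + 15. Then (25j + 15)³ = 15625j³ + 28125j² + 16875j + 3375 = 25(625j³ + 1125j² + 675j + 135) + 0, so r³ ≡ 0 (mod 25).

[⇐] This fails: take r = 0. Then 0³ = 0 ≡ 0 (mod 25), yet 0 ≡ 0 (mod 25), not 15.

Only the forward direction holds.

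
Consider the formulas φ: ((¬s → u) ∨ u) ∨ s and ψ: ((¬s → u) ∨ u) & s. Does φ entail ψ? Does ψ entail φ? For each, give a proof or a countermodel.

Not equivalent: only (⇐) holds.

(⇐) Assume the antecedent. If u is true, ((¬s → u) ∨ u) ∨ s reduces to true regardless of the other variables. If u is false, the antecedent forces (u = F, s = T), and ((¬s → u) ∨ u) ∨ s holds there. Either way ((¬s → u) ∨ u) ∨ s holds.

(⇒) This fails. Under u = T, s = F, the left side is true but the right side is false.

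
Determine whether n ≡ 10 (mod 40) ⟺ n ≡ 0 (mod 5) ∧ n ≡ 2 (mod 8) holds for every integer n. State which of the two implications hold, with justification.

The biconditional holds.

(→) Suppose n ≡ 10 (mod 40); write n = 40j + 10. Since 5 ∣ 40, reducing mod 5 gives n ≡ 10 ≡ 0 (mod 5); since 8 ∣ 40, reducing mod 8 gives n ≡ 10 ≡ 2 (mod 8).

(←) Conversely, if n ≡ 0 (mod 5) and n ≡ 2 (mod 8), then by the Chinese remainder theorem n ≡ 10 (mod 40). This is exactly n ≡ 10 (mod 40).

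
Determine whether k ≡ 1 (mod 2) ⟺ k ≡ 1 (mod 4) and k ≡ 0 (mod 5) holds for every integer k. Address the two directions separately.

Only the reverse direction holds.

(⟹) This fails: k = 1 gives 1 ≡ 1 (mod 2) but 1 ≡ 1 (mod 5), so the conjunction on the right does not hold.

(⟸) Conversely, if k ≡ 1 (mod 4) and k ≡ 0 (mod 5), then by the Chinese remainder theorem k ≡ 5 (mod 20). Since 5 ≡ 1 (mod 2) and 2 ∣ 20, we get k ≡ 1 (mod 2).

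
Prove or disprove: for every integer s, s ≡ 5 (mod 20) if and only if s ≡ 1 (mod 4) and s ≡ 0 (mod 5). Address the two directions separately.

The biconditional holds.

[⇒] Suppose s ≡ 5 (mod 20); write s = 20j + 5. Since 4 ∣ 20, reducing mod 4 gives s ≡ 5 ≡ 1 (mod 4); since 5 ∣ 20, reducing mod 5 gives s ≡ 5 ≡ 0 (mod 5).

[⇐] Conversely, if s ≡ 1 (mod 4) and s ≡ 0 (mod 5), then by the Chinese remainder theorem s ≡ 5 (mod 20). This is exactly s ≡ 5 (mod 20).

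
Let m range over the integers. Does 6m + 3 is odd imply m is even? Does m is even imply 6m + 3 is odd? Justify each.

Only the reverse direction holds.

(←) Suppose m is even. Since 6 is even, 6m is even for every m, so 6m + 3 has the same parity as 3, which is odd. Hence 6m + 3 is odd.

(→) This fails: take m = 3. Then 6m + 3 = 21, which is odd, yet m = 3 is odd, not even.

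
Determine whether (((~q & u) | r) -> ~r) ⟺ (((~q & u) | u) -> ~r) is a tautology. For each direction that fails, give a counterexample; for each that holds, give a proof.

(→) Assume the antecedent. If q is true, the antecedent forces (q = T, r = F, u = F) or (q = T, r = F, u = T), and ((~q & u) | u) -> ~r holds there. If q is false, the antecedent forces (q = F, r = F, u = F) or (q = F, r = F, u = T), and ((~q & u) | u) -> ~r holds there. Either way ((~q & u) | u) -> ~r holds.

(←) This fails. Under q = F, r = T, u = F, the left side is false but the right side is true.

Not equivalent: only (⇒) holds.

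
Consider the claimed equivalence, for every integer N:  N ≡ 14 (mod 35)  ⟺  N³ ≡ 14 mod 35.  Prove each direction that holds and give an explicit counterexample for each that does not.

(→) Suppose N ≡ 14 (mod 35). Write N = 35j + 14. Then (35j + 14)³ = 42875j³ + 51450j² + 20580j + 2744 = 35(1225j³ + 1470j² + 588j + 78) + 14, so N³ ≡ 14 (mod 35).

(←) Conversely, suppose N³ ≡ 14 (mod 35). The only residue r in {0, …, 34} with r³ ≡ 14 (mod 35) is r = 14, so N ≡ 14 (mod 35).

Both implications hold.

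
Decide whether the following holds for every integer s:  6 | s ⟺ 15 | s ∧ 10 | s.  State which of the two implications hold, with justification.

(⟹) This fails: take s = 6. Certainly 6 ∣ 6, but 15 ∤ 6.

(⟸) Suppose 15 ∣ s and 10 ∣ s. Any common multiple of 15 and 10 is a multiple of their lcm; here lcm(15, 10) = 15·10/gcd(15, 10) = 150/5 = 30, so 30 ∣ s. Since 6 ∣ 30, it follows that 6 ∣ s.

The forward direction fails; the converse holds.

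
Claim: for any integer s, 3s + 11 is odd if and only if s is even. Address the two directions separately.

Both directions hold; the statement is true.

(←) Suppose s is even; write s = 2j. Then 3s + 11 = 3·(2j) + 11 = 2·3j + 11, which is odd.

(→) Suppose 3s + 11 is odd. Since 3 is odd, 3s and s have the same parity, so 3s + 11 ≡ s + 11 (mod 2). As 11 is odd, 3s + 11 is odd exactly when s is even. Thus s is even.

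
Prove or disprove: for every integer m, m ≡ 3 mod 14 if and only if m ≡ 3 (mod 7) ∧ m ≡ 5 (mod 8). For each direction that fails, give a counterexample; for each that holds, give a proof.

[⇒] This fails: m = 17 gives 17 ≡ 3 (mod 14) but 17 ≡ 1 (mod 8), so the conjunction on the right does not hold.

[⇐] Conversely, if m ≡ 3 (mod 7) and m ≡ 5 (mod 8), then by the Chinese remainder theorem m ≡ 45 (mod 56). Since 45 ≡ 3 (mod 14) and 14 ∣ 56, we get m ≡ 3 (mod 14).

Only the reverse direction holds.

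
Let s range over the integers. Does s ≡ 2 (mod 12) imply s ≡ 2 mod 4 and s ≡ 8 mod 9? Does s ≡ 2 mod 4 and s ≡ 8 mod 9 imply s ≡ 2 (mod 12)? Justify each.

(⟹) This fails: s = 2 gives 2 ≡ 2 (mod 12) but 2 ≡ 2 (mod 9), so the conjunction on the right does not hold.

(⟸) Conversely, if s ≡ 2 (mod 4) and s ≡ 8 (mod 9), then by the Chinese remainder theorem s ≡ 26 (mod 36). Since 26 ≡ 2 (mod 12) and 12 ∣ 36, we get s ≡ 2 (mod 12).

Only the reverse direction holds.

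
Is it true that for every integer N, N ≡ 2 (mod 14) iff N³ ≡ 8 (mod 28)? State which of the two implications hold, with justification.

(⇒) Suppose N ≡ 2 (mod 14). Working modulo 28, N ∈ {2, 16}; for each such r, r³ ≡ 8 (mod 28).

(⇐) This fails: take N = 4. Then 4³ = 64 ≡ 8 (mod 28), yet 4 ≡ 4 (mod 14), not 2.

Only the forward implication holds.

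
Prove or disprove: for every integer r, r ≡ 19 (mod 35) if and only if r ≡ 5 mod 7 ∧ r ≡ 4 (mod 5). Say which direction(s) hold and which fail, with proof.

(→) Suppose r ≡ 19 (mod 35); write r = 35j + 19. Since 7 ∣ 35, reducing mod 7 gives r ≡ 19 ≡ 5 (mod 7); since 5 ∣ 35, reducing mod 5 gives r ≡ 19 ≡ 4 (mod 5).

(←) Conversely, if r ≡ 5 (mod 7) and r ≡ 4 (mod 5), then by the Chinese remainder theorem r ≡ 19 (mod 35). This is exactly r ≡ 19 (mod 35).

Equivalent; both directions hold.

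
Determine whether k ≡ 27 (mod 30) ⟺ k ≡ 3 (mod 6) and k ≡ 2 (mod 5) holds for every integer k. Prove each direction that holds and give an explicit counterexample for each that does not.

Forward direction. Suppose k ≡ 27 (mod 30); write k = 30j + 27. Since 6 ∣ 30, reducing mod 6 gives k ≡ 27 ≡ 3 (mod 6); since 5 ∣ 30, reducing mod 5 gives k ≡ 27 ≡ 2 (mod 5).

Converse. If k ≡ 3 (mod 6) and k ≡ 2 (mod 5), then by the Chinese remainder theorem k ≡ 27 (mod 30). This is exactly k ≡ 27 (mod 30).

Both directions hold.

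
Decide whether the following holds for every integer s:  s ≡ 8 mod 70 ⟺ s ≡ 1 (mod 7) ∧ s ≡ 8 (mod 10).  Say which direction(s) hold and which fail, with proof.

(⟹) Suppose s ≡ 8 (mod 70); write s = 70j + 8. Since 7 ∣ 70, reducing mod 7 gives s ≡ 8 ≡ 1 (mod 7); since 10 ∣ 70, reducing mod 10 gives s ≡ 8 (mod 10).

(⟸) Conversely, if s ≡ 1 (mod 7) and s ≡ 8 (mod 10), then by the Chinese remainder theorem s ≡ 8 (mod 70). This is exactly s ≡ 8 (mod 70).

Equivalent; both directions hold.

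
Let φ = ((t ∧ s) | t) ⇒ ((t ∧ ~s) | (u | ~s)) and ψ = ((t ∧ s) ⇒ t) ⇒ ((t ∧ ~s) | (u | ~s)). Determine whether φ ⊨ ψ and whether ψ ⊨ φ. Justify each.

Converse. Assume the antecedent. If s is true, the antecedent forces (t = F, s = T, u = T) or (t = T, s = T, u = T), and the consequent holds there. If s is false, the consequent reduces to true regardless of the other variables. Either way the consequent holds.

Forward direction. This fails. Under t = F, s = T, u = F, the left side is true but the right side is false.

Only the reverse direction holds.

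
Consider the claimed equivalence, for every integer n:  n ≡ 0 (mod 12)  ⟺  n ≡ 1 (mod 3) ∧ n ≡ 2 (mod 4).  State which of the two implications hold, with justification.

Neither implication holds.

(→) This fails: n = 0 gives 0 ≡ 0 (mod 12) but 0 ≡ 0 (mod 3), so the conjunction on the right does not hold.

(←) This fails: n = 10 satisfies both congruences on the right (10 ≡ 1 mod 3 and 10 ≡ 2 mod 4) yet 10 ≡ 10 (mod 12), not 0.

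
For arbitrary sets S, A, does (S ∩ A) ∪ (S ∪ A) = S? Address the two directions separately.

Only the reverse inclusion holds.

(⊆) This inclusion fails. Take S = ∅, A = {1}; then 1 ∈ (S ∩ A) ∪ (S ∪ A) but 1 ∉ S.

(⊇) Let x ∈ S. Then either x ∈ S and x ∉ A; or x ∈ S ∩ A. In each case x ∈ (S ∩ A) ∪ (S ∪ A), so S ⊆ (S ∩ A) ∪ (S ∪ A).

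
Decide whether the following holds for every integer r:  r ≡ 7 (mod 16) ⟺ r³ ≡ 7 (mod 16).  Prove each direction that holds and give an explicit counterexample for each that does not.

(⇒) Suppose r ≡ 7 (mod 16). Write r = 16j + 7. Then (16j + 7)³ = 4096j³ + 5376j² + 2352j + 343 = 16(256j³ + 336j² + 147j + 21) + 7, so r³ ≡ 7 (mod 16).

(⇐) Conversely, suppose r³ ≡ 7 (mod 16). The only residue r in {0, …, 15} with r³ ≡ 7 (mod 16) is r = 7, so r ≡ 7 (mod 16).

The biconditional holds.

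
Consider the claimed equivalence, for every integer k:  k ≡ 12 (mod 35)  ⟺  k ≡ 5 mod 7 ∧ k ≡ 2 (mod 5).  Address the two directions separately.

(→) Suppose k ≡ 12 (mod 35); write k = 35j + 12. Since 7 ∣ 35, reducing mod 7 gives k ≡ 12 ≡ 5 (mod 7); since 5 ∣ 35, reducing mod 5 gives k ≡ 12 ≡ 2 (mod 5).

(←) Conversely, if k ≡ 5 (mod 7) and k ≡ 2 (mod 5), then by the Chinese remainder theorem k ≡ 12 (mod 35). This is exactly k ≡ 12 (mod 35).

The biconditional holds.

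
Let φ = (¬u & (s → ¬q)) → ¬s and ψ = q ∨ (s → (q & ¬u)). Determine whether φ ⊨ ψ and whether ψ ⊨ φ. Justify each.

(⇒) This fails. Under u = T, s = T, q = F, the left side is true but the right side is false.

(⇐) Assume the antecedent. If s is true, the antecedent forces (u = F, s = T, q = T) or (u = T, s = T, q = T), and (¬u & (s → ¬q)) → ¬s holds there. If s is false, (¬u & (s → ¬q)) → ¬s reduces to true regardless of the other variables. Either way (¬u & (s → ¬q)) → ¬s holds.

Only the converse holds.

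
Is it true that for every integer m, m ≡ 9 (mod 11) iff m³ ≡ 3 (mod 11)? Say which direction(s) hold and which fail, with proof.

(⇒) Suppose m ≡ 9 (mod 11). Write m = 11j + 9. Then (11j + 9)³ = 1331j³ + 3267j² + 2673j + 729 = 11(121j³ + 297j² + 243j + 66) + 3, so m³ ≡ 3 (mod 11).

(⇐) For the converse, argue contrapositively. If m ≢ 9 (mod 11), then m is congruent to one of 0, 1, 2, 3, 4, 5, 6, 7, 8, 10 modulo 11, and these give m³ ≡ 0, 1, 8, 5, 9, 4, 7, 2, 6, 10 respectively — never 3.

Equivalent; both directions hold.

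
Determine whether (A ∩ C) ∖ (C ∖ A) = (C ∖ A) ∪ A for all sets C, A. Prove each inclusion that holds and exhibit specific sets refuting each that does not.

(⊆) Let x ∈ (A ∩ C) ∖ (C ∖ A). Then x ∈ C ∩ A, from which x ∈ (C ∖ A) ∪ A.

(⊇) This inclusion fails. Take C = {1}, A = ∅; then 1 ∈ (C ∖ A) ∪ A but 1 ∉ (A ∩ C) ∖ (C ∖ A).

Only the forward inclusion holds.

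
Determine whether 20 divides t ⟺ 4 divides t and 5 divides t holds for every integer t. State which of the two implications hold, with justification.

Converse. Suppose 4 ∣ t and 5 ∣ t. Any common multiple of 4 and 5 is a multiple of their lcm; here gcd(4, 5) = 1, so lcm(4, 5) = 4·5 = 20, so 20 ∣ t.

Forward direction. If 20 ∣ t, write t = 20q. Since 20 = 5·4, t = 4·(5q), so 4 ∣ t; and since 20 = 4·5, t = 5·(4q), so 5 ∣ t.

Both directions hold.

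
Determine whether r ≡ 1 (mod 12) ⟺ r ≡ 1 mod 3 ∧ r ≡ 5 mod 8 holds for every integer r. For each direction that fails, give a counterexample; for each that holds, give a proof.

(→) This fails: r = 1 gives 1 ≡ 1 (mod 12) but 1 ≡ 1 (mod 8), so the conjunction on the right does not hold.

(←) Conversely, if r ≡ 1 (mod 3) and r ≡ 5 (mod 8), then by the Chinese remainder theorem r ≡ 13 (mod 24). Since 13 ≡ 1 (mod 12) and 12 ∣ 24, we get r ≡ 1 (mod 12).

The forward direction fails; the converse holds.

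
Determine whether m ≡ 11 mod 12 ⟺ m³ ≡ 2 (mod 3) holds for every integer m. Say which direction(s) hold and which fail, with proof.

(⟸) This fails: take m = 2. Then 2³ = 8 ≡ 2 (mod 3), yet 2 ≡ 2 (mod 12), not 11.

(⟹) Suppose m ≡ 11 (mod 12). Then m³ ≡ 11³ = 1331 (mod 12), and since 3 ∣ 12, also m³ ≡ 2 (mod 3).

Only the forward direction holds.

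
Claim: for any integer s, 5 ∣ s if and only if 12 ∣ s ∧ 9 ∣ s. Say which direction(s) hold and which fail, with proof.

(⇒) This fails: take s = 5. Certainly 5 ∣ 5, but 12 ∤ 5.

(⇐) This fails: take s = 36. Both 12 ∣ 36 and 9 ∣ 36, yet 36 is not a multiple of 5 (since 36 = 7·5 + 1), so 5 ∤ 36.

Neither implication holds.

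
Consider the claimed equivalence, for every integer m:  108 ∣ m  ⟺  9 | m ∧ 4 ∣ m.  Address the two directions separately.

Only the forward direction holds.

[⇒] If 108 ∣ m, write m = 108q. Since 108 = 12·9, m = 9·(12q), so 9 ∣ m; and since 108 = 27·4, m = 4·(27q), so 4 ∣ m.

[⇐] This fails: take m = 36. Both 9 ∣ 36 and 4 ∣ 36, yet 36 is not a multiple of 108 (since 36 = 0·108 + 36), so 108 ∤ 36.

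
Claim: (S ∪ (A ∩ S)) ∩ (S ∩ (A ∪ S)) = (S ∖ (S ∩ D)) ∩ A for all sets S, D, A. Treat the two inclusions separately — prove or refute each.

(⊆) fails; (⊇) holds.

(⟹) This inclusion fails. Take S = {1}, D = ∅, A = ∅; then 1 ∈ (S ∪ (A ∩ S)) ∩ (S ∩ (A ∪ S)) but 1 ∉ (S ∖ (S ∩ D)) ∩ A.

(⟸) Let x ∈ (S ∖ (S ∩ D)) ∩ A. Then x ∈ S ∩ A and x ∉ D, from which x ∈ (S ∪ (A ∩ S)) ∩ (S ∩ (A ∪ S)).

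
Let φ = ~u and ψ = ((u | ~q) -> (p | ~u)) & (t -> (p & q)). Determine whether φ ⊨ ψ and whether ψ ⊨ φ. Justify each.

[⇒] This fails. Under q = F, p = F, t = T, u = F, the left side is true but the right side is false.

[⇐] This fails. Under q = F, p = T, t = F, u = T, the left side is false but the right side is true.

Both directions fail.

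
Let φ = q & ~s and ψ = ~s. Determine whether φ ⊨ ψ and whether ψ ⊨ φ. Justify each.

(⇒) holds; (⇐) fails.

[⇐] This fails. Under q = F, s = F, the left side is false but the right side is true.

[⇒] Assume the antecedent. If q is true, the antecedent forces (q = T, s = F), and ~s holds there. If q is false, the antecedent cannot hold. Either way ~s holds.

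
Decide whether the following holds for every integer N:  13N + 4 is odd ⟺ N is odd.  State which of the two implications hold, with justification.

(→) Suppose 13N + 4 is odd. Since 13 is odd, 13N and N have the same parity, so 13N + 4 ≡ N + 4 (mod 2). As 4 is even, 13N + 4 is odd exactly when N is odd. Thus N is odd.

(←) Conversely, suppose N is odd; write N = 2j + 1. Then 13N + 4 = 13·(2j + 1) + 4 = 2·13j + 17, which is odd.

Equivalent; both directions hold.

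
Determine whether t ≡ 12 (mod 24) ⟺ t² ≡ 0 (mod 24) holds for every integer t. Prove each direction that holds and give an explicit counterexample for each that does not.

Only the forward implication holds.

[⇒] Suppose t ≡ 12 (mod 24). Write t = 24j + 12. Then (24j + 12)² = 576j² + 576j + 144 = 24(24j² + 24j + 6) + 0, so t² ≡ 0 (mod 24).

[⇐] This fails: take t = 0. Then 0² = 0 ≡ 0 (mod 24), yet 0 ≡ 0 (mod 24), not 12.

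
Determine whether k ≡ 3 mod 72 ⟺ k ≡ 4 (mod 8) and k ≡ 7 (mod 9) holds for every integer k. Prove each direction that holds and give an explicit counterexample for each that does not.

Both directions fail.

(⟹) This fails: k = 3 gives 3 ≡ 3 (mod 72) but 3 ≡ 3 (mod 8), so the conjunction on the right does not hold.

(⟸) This fails: k = 52 satisfies both congruences on the right (52 ≡ 4 mod 8 and 52 ≡ 7 mod 9) yet 52 ≡ 52 (mod 72), not 3.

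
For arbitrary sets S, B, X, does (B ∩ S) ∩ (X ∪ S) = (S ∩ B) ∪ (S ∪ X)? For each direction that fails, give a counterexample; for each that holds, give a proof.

Forward inclusion. Let x ∈ (B ∩ S) ∩ (X ∪ S). Then either x ∈ S ∩ B and x ∉ X; or x ∈ S ∩ B ∩ X. In each case x ∈ (S ∩ B) ∪ (S ∪ X), so (B ∩ S) ∩ (X ∪ S) ⊆ (S ∩ B) ∪ (S ∪ X).

Reverse inclusion. This inclusion fails. Take S = {1}, B = ∅, X = ∅; then 1 ∈ (S ∩ B) ∪ (S ∪ X) but 1 ∉ (B ∩ S) ∩ (X ∪ S).

The sets are not equal: only the forward inclusion holds.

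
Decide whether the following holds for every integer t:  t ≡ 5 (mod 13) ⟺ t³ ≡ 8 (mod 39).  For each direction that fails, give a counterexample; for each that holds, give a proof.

(⇒) fails and (⇐) fails.

[⇒] This fails: take t = 18. Then 18 ≡ 5 (mod 13), but 18³ = 5832 ≡ 21 (mod 39), not 8.

[⇐] This fails: take t = 2. Then 2³ = 8 ≡ 8 (mod 39), yet 2 ≡ 2 (mod 13), not 5.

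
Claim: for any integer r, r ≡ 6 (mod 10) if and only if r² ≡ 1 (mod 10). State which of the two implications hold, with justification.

(⇒) fails and (⇐) fails.

(⟹) This fails: take r = 6. Then 6 ≡ 6 (mod 10), but 6² = 36 ≡ 6 (mod 10), not 1.

(⟸) This fails: take r = 1. Then 1² = 1 ≡ 1 (mod 10), yet 1 ≡ 1 (mod 10), not 6.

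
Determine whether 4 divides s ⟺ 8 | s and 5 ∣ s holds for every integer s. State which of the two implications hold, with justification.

Only the reverse direction holds.

(←) Suppose 8 ∣ s and 5 ∣ s. Any common multiple of 8 and 5 is a multiple of their lcm; here gcd(8, 5) = 1, so lcm(8, 5) = 8·5 = 40, so 40 ∣ s. Since 4 ∣ 40, it follows that 4 ∣ s.

(→) This fails: take s = 4. Certainly 4 ∣ 4, but 8 ∤ 4.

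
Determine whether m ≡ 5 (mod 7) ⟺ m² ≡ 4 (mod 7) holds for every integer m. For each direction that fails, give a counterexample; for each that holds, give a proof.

(⇐) This fails: take m = 2. Then 2² = 4 ≡ 4 (mod 7), yet 2 ≡ 2 (mod 7), not 5.

(⇒) Suppose m ≡ 5 (mod 7). Write m = 7j + 5. Then (7j + 5)² = 49j² + 70j + 25 = 7(7j² + 10j + 3) + 4, so m² ≡ 4 (mod 7).

Only the forward direction holds.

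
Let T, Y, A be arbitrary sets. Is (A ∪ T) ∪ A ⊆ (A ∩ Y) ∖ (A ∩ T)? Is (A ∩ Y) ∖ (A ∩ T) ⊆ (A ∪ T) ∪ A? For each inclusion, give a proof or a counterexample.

Only the reverse inclusion holds.

(⊇) Let x ∈ (A ∩ Y) ∖ (A ∩ T). Then x ∈ Y ∩ A and x ∉ T, from which x ∈ (A ∪ T) ∪ A.

(⊆) This inclusion fails. Take T = {1}, Y = ∅, A = ∅; then 1 ∈ (A ∪ T) ∪ A but 1 ∉ (A ∩ Y) ∖ (A ∩ T).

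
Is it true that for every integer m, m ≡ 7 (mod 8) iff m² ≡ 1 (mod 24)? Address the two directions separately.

(⇒) This fails: take m = 15. Then 15 ≡ 7 (mod 8), but 15² = 225 ≡ 9 (mod 24), not 1.

(⇐) This fails: take m = 1. Then 1² = 1 ≡ 1 (mod 24), yet 1 ≡ 1 (mod 8), not 7.

Neither direction holds.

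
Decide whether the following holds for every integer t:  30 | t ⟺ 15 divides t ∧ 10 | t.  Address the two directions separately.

(←) Suppose 15 ∣ t and 10 ∣ t. Any common multiple of 15 and 10 is a multiple of their lcm; here lcm(15, 10) = 15·10/gcd(15, 10) = 150/5 = 30, so 30 ∣ t.

(→) If 30 ∣ t, write t = 30q. Since 30 = 2·15, t = 15·(2q), so 15 ∣ t; and since 30 = 3·10, t = 10·(3q), so 10 ∣ t.

Both implications hold.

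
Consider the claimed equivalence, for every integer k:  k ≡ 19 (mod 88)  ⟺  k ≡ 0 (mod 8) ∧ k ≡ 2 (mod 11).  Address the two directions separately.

Neither implication holds.

(⟹) This fails: k = 19 gives 19 ≡ 19 (mod 88) but 19 ≡ 3 (mod 8), so the conjunction on the right does not hold.

(⟸) This fails: k = 24 satisfies both congruences on the right (24 ≡ 0 mod 8 and 24 ≡ 2 mod 11) yet 24 ≡ 24 (mod 88), not 19.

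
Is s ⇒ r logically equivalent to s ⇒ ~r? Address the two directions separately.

Neither implication holds.

(→) This fails. Under s = T, r = T, the left side is true but the right side is false.

(←) This fails. Under s = T, r = F, the left side is false but the right side is true.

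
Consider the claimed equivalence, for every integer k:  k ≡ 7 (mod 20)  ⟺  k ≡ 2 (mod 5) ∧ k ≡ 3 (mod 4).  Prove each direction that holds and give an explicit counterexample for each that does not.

Both directions hold; the statement is true.

Forward direction. Suppose k ≡ 7 (mod 20); write k = 20j + 7. Since 5 ∣ 20, reducing mod 5 gives k ≡ 7 ≡ 2 (mod 5); since 4 ∣ 20, reducing mod 4 gives k ≡ 7 ≡ 3 (mod 4).

Converse. If k ≡ 2 (mod 5) and k ≡ 3 (mod 4), then by the Chinese remainder theorem k ≡ 7 (mod 20). This is exactly k ≡ 7 (mod 20).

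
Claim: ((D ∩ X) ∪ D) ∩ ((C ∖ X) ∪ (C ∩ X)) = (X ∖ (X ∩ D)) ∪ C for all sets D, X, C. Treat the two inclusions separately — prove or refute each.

Forward inclusion. Let x ∈ ((D ∩ X) ∪ D) ∩ ((C ∖ X) ∪ (C ∩ X)). Then either x ∈ D ∩ C and x ∉ X; or x ∈ D ∩ X ∩ C. In each case x ∈ (X ∖ (X ∩ D)) ∪ C, so ((D ∩ X) ∪ D) ∩ ((C ∖ X) ∪ (C ∩ X)) ⊆ (X ∖ (X ∩ D)) ∪ C.

Reverse inclusion. This inclusion fails. Take D = ∅, X = {1}, C = ∅; then 1 ∈ (X ∖ (X ∩ D)) ∪ C but 1 ∉ ((D ∩ X) ∪ D) ∩ ((C ∖ X) ∪ (C ∩ X)).

The sets are not equal: only the forward inclusion holds.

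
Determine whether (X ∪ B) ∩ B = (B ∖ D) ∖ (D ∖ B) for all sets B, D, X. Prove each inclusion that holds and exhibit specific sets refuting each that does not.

(⊇) Let x ∈ (B ∖ D) ∖ (D ∖ B). Then either x ∈ B and x ∉ D, X; or x ∈ B ∩ X and x ∉ D. In each case x ∈ (X ∪ B) ∩ B, so (B ∖ D) ∖ (D ∖ B) ⊆ (X ∪ B) ∩ B.

(⊆) This inclusion fails. Take B = {1}, D = {1}, X = ∅; then 1 ∈ (X ∪ B) ∩ B but 1 ∉ (B ∖ D) ∖ (D ∖ B).

Only the reverse inclusion holds.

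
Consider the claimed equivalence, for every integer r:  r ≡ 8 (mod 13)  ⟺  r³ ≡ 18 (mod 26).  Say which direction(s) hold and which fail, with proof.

(⇒) This fails: take r = 21. Then 21 ≡ 8 (mod 13), but 21³ = 9261 ≡ 5 (mod 26), not 18.

(⇐) This fails: take r = 20. Then 20³ = 8000 ≡ 18 (mod 26), yet 20 ≡ 7 (mod 13), not 8.

Neither implication holds.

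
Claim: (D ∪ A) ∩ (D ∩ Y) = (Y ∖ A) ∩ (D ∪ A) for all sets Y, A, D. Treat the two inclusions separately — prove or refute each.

(⊆) fails; (⊇) holds.

Forward inclusion. This inclusion fails. Take Y = {1}, A = {1}, D = {1}; then 1 ∈ (D ∪ A) ∩ (D ∩ Y) but 1 ∉ (Y ∖ A) ∩ (D ∪ A).

Reverse inclusion. Let x ∈ (Y ∖ A) ∩ (D ∪ A). Then x ∈ Y ∩ D and x ∉ A, from which x ∈ (D ∪ A) ∩ (D ∩ Y).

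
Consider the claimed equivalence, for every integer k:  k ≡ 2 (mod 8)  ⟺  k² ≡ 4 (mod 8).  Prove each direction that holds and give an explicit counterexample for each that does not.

(⇒) holds; (⇐) fails.

(⇒) Suppose k ≡ 2 (mod 8). Write k = 8j + 2. Then (8j + 2)² = 64j² + 32j + 4 = 8(8j² + 4j) + 4, so k² ≡ 4 (mod 8).

(⇐) This fails: take k = 6. Then 6² = 36 ≡ 4 (mod 8), yet 6 ≡ 6 (mod 8), not 2.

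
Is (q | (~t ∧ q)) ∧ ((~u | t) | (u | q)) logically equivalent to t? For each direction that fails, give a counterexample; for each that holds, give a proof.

(⇒) fails and (⇐) fails.

(⇒) This fails. Under t = F, u = F, q = T, the left side is true but the right side is false.

(⇐) This fails. Under t = T, u = F, q = F, the left side is false but the right side is true.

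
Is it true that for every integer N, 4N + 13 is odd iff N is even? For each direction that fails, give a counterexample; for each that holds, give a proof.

(⇒) This fails: take N = 3. Then 4N + 13 = 25, which is odd, yet N = 3 is odd, not even.

(⇐) Suppose N is even. Since 4 is even, 4N is even for every N, so 4N + 13 has the same parity as 13, which is odd. Hence 4N + 13 is odd.

The forward direction fails; the converse holds.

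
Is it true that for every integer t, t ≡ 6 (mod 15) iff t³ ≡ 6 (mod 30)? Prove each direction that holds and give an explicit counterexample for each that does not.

Converse. The residues r modulo 30 with r³ ≡ 6 (mod 30) are exactly {6}, and each is ≡ 6 (mod 15).

Forward direction. This fails: take t = 21. Then 21 ≡ 6 (mod 15), but 21³ = 9261 ≡ 21 (mod 30), not 6.

Not equivalent: only (⇐) holds.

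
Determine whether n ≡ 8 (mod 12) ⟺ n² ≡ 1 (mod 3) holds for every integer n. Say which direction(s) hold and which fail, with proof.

Forward direction. Suppose n ≡ 8 (mod 12). Then n² ≡ 8² = 64 (mod 12), and since 3 ∣ 12, also n² ≡ 1 (mod 3).

Converse. This fails: take n = 1. Then 1² = 1 ≡ 1 (mod 3), yet 1 ≡ 1 (mod 12), not 8.

Only the forward direction holds.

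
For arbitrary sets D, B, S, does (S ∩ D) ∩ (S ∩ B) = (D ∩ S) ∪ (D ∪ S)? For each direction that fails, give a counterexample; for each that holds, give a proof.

(⊆) holds; (⊇) fails.

(⊆) Let x ∈ (S ∩ D) ∩ (S ∩ B). Then x ∈ D ∩ B ∩ S, from which x ∈ (D ∩ S) ∪ (D ∪ S).

(⊇) This inclusion fails. Take D = {1}, B = ∅, S = ∅; then 1 ∈ (D ∩ S) ∪ (D ∪ S) but 1 ∉ (S ∩ D) ∩ (S ∩ B).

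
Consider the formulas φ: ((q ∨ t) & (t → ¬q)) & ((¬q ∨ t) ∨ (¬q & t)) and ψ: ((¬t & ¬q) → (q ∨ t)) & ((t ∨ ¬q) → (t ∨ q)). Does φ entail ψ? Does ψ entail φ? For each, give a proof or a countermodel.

(⇒) holds; (⇐) fails.

[⇒] Assume the antecedent. If q is true, the antecedent cannot hold. If q is false, the antecedent forces (q = F, t = T), and the consequent holds there. Either way the consequent holds.

[⇐] This fails. Under q = T, t = F, the left side is false but the right side is true.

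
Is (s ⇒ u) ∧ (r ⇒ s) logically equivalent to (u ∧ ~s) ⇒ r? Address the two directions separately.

Neither implication holds.

Forward direction. This fails. Under u = T, s = F, r = F, the left side is true but the right side is false.

Converse. This fails. Under u = F, s = T, r = F, the left side is false but the right side is true.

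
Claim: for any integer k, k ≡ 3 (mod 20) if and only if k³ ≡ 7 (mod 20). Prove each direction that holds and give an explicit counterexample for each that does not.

(⟹) Suppose k ≡ 3 (mod 20). Write k = 20j + 3. Then (20j + 3)³ = 8000j³ + 3600j² + 540j + 27 = 20(400j³ + 180j² + 27j + 1) + 7, so k³ ≡ 7 (mod 20).

(⟸) Conversely, suppose k³ ≡ 7 (mod 20). The only residue r in {0, …, 19} with r³ ≡ 7 (mod 20) is r = 3, so k ≡ 3 (mod 20).

Both implications hold.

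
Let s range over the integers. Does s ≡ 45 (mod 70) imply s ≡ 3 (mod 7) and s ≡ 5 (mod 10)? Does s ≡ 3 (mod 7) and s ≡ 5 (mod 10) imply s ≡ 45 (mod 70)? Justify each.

Equivalent; both directions hold.

(⟹) Suppose s ≡ 45 (mod 70); write s = 70j + 45. Since 7 ∣ 70, reducing mod 7 gives s ≡ 45 ≡ 3 (mod 7); since 10 ∣ 70, reducing mod 10 gives s ≡ 45 ≡ 5 (mod 10).

(⟸) Conversely, if s ≡ 3 (mod 7) and s ≡ 5 (mod 10), then by the Chinese remainder theorem s ≡ 45 (mod 70). This is exactly s ≡ 45 (mod 70).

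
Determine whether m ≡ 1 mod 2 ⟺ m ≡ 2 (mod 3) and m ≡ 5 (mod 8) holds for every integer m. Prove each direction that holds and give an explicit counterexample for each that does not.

(⟸) If m ≡ 2 (mod 3) and m ≡ 5 (mod 8), then by the Chinese remainder theorem m ≡ 5 (mod 24). Since 5 ≡ 1 (mod 2) and 2 ∣ 24, we get m ≡ 1 (mod 2).

(⟹) This fails: m = 1 gives 1 ≡ 1 (mod 2) but 1 ≡ 1 (mod 3), so the conjunction on the right does not hold.

Not equivalent: only (⇐) holds.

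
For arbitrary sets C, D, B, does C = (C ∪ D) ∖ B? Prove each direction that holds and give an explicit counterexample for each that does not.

Both inclusions fail.

(⟹) This inclusion fails. Take C = {1}, D = ∅, B = {1}; then 1 ∈ C but 1 ∉ (C ∪ D) ∖ B.

(⟸) This inclusion fails. Take C = ∅, D = {1}, B = ∅; then 1 ∈ (C ∪ D) ∖ B but 1 ∉ C.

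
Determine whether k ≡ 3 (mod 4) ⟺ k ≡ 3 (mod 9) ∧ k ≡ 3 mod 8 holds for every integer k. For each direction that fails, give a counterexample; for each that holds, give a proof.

Only the reverse direction holds.

[⇒] This fails: k = 35 gives 35 ≡ 3 (mod 4) but 35 ≡ 8 (mod 9), so the conjunction on the right does not hold.

[⇐] Conversely, if k ≡ 3 (mod 9) and k ≡ 3 (mod 8), then by the Chinese remainder theorem k ≡ 3 (mod 72). Since 3 ≡ 3 (mod 4) and 4 ∣ 72, we get k ≡ 3 (mod 4).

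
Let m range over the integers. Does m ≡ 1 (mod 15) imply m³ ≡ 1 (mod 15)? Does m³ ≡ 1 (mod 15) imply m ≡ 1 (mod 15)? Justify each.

(→) Suppose m ≡ 1 (mod 15). Write m = 15j + 1. Then (15j + 1)³ = 3375j³ + 675j² + 45j + 1 = 15(225j³ + 45j² + 3j) + 1, so m³ ≡ 1 (mod 15).

(←) Conversely, suppose m³ ≡ 1 (mod 15). The only residue r in {0, …, 14} with r³ ≡ 1 (mod 15) is r = 1, so m ≡ 1 (mod 15).

Both directions hold.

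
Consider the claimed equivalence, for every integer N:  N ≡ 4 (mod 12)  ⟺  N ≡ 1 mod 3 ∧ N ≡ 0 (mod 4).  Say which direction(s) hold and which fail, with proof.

Forward direction. Suppose N ≡ 4 (mod 12); write N = 12j + 4. Since 3 ∣ 12, reducing mod 3 gives N ≡ 4 ≡ 1 (mod 3); since 4 ∣ 12, reducing mod 4 gives N ≡ 4 ≡ 0 (mod 4).

Converse. If N ≡ 1 (mod 3) and N ≡ 0 (mod 4), then by the Chinese remainder theorem N ≡ 4 (mod 12). This is exactly N ≡ 4 (mod 12).

The biconditional holds.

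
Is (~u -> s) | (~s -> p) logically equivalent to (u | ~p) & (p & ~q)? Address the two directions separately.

(⇒) fails; (⇐) holds.

(⟹) This fails. Under q = F, s = T, p = F, u = F, the left side is true but the right side is false.

(⟸) Assume the antecedent. If q is true, the antecedent cannot hold. If q is false, the antecedent forces (q = F, s = F, p = T, u = T) or (q = F, s = T, p = T, u = T), and (~u -> s) | (~s -> p) holds there. Either way (~u -> s) | (~s -> p) holds.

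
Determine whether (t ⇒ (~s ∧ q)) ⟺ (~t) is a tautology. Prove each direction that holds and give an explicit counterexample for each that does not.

The forward direction fails; the converse holds.

Forward direction. This fails. Under s = F, q = T, t = T, the left side is true but the right side is false.

Converse. Assume the antecedent. If s is true, the antecedent forces (s = T, q = F, t = F) or (s = T, q = T, t = F), and t ⇒ (~s ∧ q) holds there. If s is false, the antecedent forces (s = F, q = F, t = F) or (s = F, q = T, t = F), and t ⇒ (~s ∧ q) holds there. Either way t ⇒ (~s ∧ q) holds.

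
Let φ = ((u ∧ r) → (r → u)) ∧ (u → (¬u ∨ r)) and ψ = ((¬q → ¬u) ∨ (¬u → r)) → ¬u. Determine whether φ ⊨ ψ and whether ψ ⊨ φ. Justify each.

(⇒) fails; (⇐) holds.

[⇒] This fails. Under r = T, q = F, u = T, the left side is true but the right side is false.

[⇐] Assume the antecedent. If r is true, the consequent reduces to true regardless of the other variables. If r is false, the antecedent forces (r = F, q = F, u = F) or (r = F, q = T, u = F), and the consequent holds there. Either way the consequent holds.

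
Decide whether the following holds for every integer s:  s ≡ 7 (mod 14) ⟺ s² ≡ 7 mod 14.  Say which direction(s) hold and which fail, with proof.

(⟸) Suppose s² ≡ 7 (mod 14). The only residue r in {0, …, 13} with r² ≡ 7 (mod 14) is r = 7, so s ≡ 7 (mod 14).

(⟹) Suppose s ≡ 7 (mod 14). Write s = 14j + 7. Then (14j + 7)² = 196j² + 196j + 49 = 14(14j² + 14j + 3) + 7, so s² ≡ 7 (mod 14).

Both directions hold; the statement is true.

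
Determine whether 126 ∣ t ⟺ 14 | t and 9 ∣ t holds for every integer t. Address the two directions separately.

The biconditional holds.

(→) If 126 ∣ t, write t = 126q. Since 126 = 9·14, t = 14·(9q), so 14 ∣ t; and since 126 = 14·9, t = 9·(14q), so 9 ∣ t.

(←) Suppose 14 ∣ t and 9 ∣ t. Any common multiple of 14 and 9 is a multiple of their lcm; here gcd(14, 9) = 1, so lcm(14, 9) = 14·9 = 126, so 126 ∣ t.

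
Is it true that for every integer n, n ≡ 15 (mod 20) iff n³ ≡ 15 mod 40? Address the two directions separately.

Only the reverse direction holds.

(→) This fails: take n = 35. Then 35 ≡ 15 (mod 20), but 35³ = 42875 ≡ 35 (mod 40), not 15.

(←) Conversely, the residues r modulo 40 with r³ ≡ 15 (mod 40) are exactly {15}, and each is ≡ 15 (mod 20).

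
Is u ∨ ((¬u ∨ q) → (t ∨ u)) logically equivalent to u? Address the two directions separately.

Only the reverse direction holds.

Forward direction. This fails. Under u = F, q = F, t = T, the left side is true but the right side is false.

Converse. Assume the antecedent. If u is true, u ∨ ((¬u ∨ q) → (t ∨ u)) reduces to true regardless of the other variables. If u is false, the antecedent cannot hold. Either way u ∨ ((¬u ∨ q) → (t ∨ u)) holds.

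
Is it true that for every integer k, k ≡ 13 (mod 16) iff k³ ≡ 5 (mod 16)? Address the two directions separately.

Equivalent; both directions hold.

(→) Suppose k ≡ 13 (mod 16). Write k = 16j + 13. Then (16j + 13)³ = 4096j³ + 9984j² + 8112j + 2197 = 16(256j³ + 624j² + 507j + 137) + 5, so k³ ≡ 5 (mod 16).

(←) Conversely, suppose k³ ≡ 5 (mod 16). The only residue r in {0, …, 15} with r³ ≡ 5 (mod 16) is r = 13, so k ≡ 13 (mod 16).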